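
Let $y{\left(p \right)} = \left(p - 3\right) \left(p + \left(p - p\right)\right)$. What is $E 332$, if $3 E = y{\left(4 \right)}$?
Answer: $\frac{1328}{3} \approx 442.67$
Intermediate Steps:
$y{\left(p \right)} = p \left(-3 + p\right)$ ($y{\left(p \right)} = \left(-3 + p\right) \left(p + 0\right) = \left(-3 + p\right) p = p \left(-3 + p\right)$)
$E = \frac{4}{3}$ ($E = \frac{4 \left(-3 + 4\right)}{3} = \frac{4 \cdot 1}{3} = \frac{1}{3} \cdot 4 = \frac{4}{3} \approx 1.3333$)
$E 332 = \frac{4}{3} \cdot 332 = \frac{1328}{3}$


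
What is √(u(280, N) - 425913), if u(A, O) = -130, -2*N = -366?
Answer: I*√426043 ≈ 652.72*I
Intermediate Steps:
N = 183 (N = -½*(-366) = 183)
√(u(280, N) - 425913) = √(-130 - 425913) = √(-426043) = I*√426043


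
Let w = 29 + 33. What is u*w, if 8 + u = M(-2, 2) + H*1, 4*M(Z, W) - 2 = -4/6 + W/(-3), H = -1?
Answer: -1643/3 ≈ -547.67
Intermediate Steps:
M(Z, W) = 1/3 - W/12 (M(Z, W) = 1/2 + (-4/6 + W/(-3))/4 = 1/2 + (-4*1/6 + W*(-1/3))/4 = 1/2 + (-2/3 - W/3)/4 = 1/2 + (-1/6 - W/12) = 1/3 - W/12)
w = 62
u = -53/6 (u = -8 + ((1/3 - 1/12*2) - 1*1) = -8 + ((1/3 - 1/6) - 1) = -8 + (1/6 - 1) = -8 - 5/6 = -53/6 ≈ -8.8333)
u*w = -53/6*62 = -1643/3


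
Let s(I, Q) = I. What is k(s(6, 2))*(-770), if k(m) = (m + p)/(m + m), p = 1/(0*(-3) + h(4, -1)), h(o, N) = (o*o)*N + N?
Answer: -38885/102 ≈ -381.23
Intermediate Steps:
h(o, N) = N + N*o² (h(o, N) = o²*N + N = N*o² + N = N + N*o²)
p = -1/17 (p = 1/(0*(-3) - (1 + 4²)) = 1/(0 - (1 + 16)) = 1/(0 - 1*17) = 1/(0 - 17) = 1/(-17) = -1/17 ≈ -0.058824)
k(m) = (-1/17 + m)/(2*m) (k(m) = (m - 1/17)/(m + m) = (-1/17 + m)/((2*m)) = (-1/17 + m)*(1/(2*m)) = (-1/17 + m)/(2*m))
k(s(6, 2))*(-770) = ((1/34)*(-1 + 17*6)/6)*(-770) = ((1/34)*(⅙)*(-1 + 102))*(-770) = ((1/34)*(⅙)*101)*(-770) = (101/204)*(-770) = -38885/102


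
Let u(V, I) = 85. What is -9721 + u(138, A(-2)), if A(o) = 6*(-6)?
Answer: -9636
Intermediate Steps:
A(o) = -36
-9721 + u(138, A(-2)) = -9721 + 85 = -9636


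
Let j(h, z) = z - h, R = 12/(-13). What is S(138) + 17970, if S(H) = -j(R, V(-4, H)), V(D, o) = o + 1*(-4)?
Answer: 231856/13 ≈ 17835.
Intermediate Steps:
V(D, o) = -4 + o (V(D, o) = o - 4 = -4 + o)
R = -12/13 (R = 12*(-1/13) = -12/13 ≈ -0.92308)
S(H) = 40/13 - H (S(H) = -((-4 + H) - 1*(-12/13)) = -((-4 + H) + 12/13) = -(-40/13 + H) = 40/13 - H)
S(138) + 17970 = (40/13 - 1*138) + 17970 = (40/13 - 138) + 17970 = -1754/13 + 17970 = 231856/13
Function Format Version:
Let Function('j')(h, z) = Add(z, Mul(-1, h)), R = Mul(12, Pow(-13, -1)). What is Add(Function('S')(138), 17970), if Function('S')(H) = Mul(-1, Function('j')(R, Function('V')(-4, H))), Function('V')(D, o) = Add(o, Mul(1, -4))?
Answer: Rational(231856, 13) ≈ 17835.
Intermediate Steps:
Function('V')(D, o) = Add(-4, o) (Function('V')(D, o) = Add(o, -4) = Add(-4, o))
R = Rational(-12, 13) (R = Mul(12, Rational(-1, 13)) = Rational(-12, 13) ≈ -0.92308)
Function('S')(H) = Add(Rational(40, 13), Mul(-1, H)) (Function('S')(H) = Mul(-1, Add(Add(-4, H), Mul(-1, Rational(-12, 13)))) = Mul(-1, Add(Add(-4, H), Rational(12, 13))) = Mul(-1, Add(Rational(-40, 13), H)) = Add(Rational(40, 13), Mul(-1, H)))
Add(Function('S')(138), 17970) = Add(Add(Rational(40, 13), Mul(-1, 138)), 17970) = Add(Add(Rational(40, 13), -138), 17970) = Add(Rational(-1754, 13), 17970) = Rational(231856, 13)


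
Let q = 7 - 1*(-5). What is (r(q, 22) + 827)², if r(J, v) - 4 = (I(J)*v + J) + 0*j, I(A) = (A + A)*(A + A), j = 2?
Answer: 182655225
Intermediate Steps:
q = 12 (q = 7 + 5 = 12)
I(A) = 4*A² (I(A) = (2*A)*(2*A) = 4*A²)
r(J, v) = 4 + J + 4*v*J² (r(J, v) = 4 + (((4*J²)*v + J) + 0*2) = 4 + ((4*v*J² + J) + 0) = 4 + ((J + 4*v*J²) + 0) = 4 + (J + 4*v*J²) = 4 + J + 4*v*J²)
(r(q, 22) + 827)² = ((4 + 12 + 4*22*12²) + 827)² = ((4 + 12 + 4*22*144) + 827)² = ((4 + 12 + 12672) + 827)² = (12688 + 827)² = 13515² = 182655225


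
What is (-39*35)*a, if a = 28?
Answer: -38220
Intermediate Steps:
(-39*35)*a = -39*35*28 = -1365*28 = -38220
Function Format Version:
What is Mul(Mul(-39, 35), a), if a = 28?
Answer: -38220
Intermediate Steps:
Mul(Mul(-39, 35), a) = Mul(Mul(-39, 35), 28) = Mul(-1365, 28) = -38220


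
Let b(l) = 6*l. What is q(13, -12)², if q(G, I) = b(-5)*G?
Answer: 152100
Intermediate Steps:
q(G, I) = -30*G (q(G, I) = (6*(-5))*G = -30*G)
q(13, -12)² = (-30*13)² = (-390)² = 152100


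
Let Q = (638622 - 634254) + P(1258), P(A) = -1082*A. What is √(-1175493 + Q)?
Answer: I*√2532281 ≈ 1591.3*I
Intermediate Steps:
Q = -1356788 (Q = (638622 - 634254) - 1082*1258 = 4368 - 1361156 = -1356788)
√(-1175493 + Q) = √(-1175493 - 1356788) = √(-2532281) = I*√2532281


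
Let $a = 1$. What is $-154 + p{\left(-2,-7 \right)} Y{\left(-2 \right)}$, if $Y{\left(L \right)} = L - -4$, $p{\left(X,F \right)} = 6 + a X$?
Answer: $-146$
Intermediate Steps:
$p{\left(X,F \right)} = 6 + X$ ($p{\left(X,F \right)} = 6 + 1 X = 6 + X$)
$Y{\left(L \right)} = 4 + L$ ($Y{\left(L \right)} = L + 4 = 4 + L$)
$-154 + p{\left(-2,-7 \right)} Y{\left(-2 \right)} = -154 + \left(6 - 2\right) \left(4 - 2\right) = -154 + 4 \cdot 2 = -154 + 8 = -146$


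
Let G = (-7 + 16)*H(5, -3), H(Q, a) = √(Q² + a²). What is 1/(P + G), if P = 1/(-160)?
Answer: 160/70502399 + 230400*√34/70502399 ≈ 0.019058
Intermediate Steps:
G = 9*√34 (G = (-7 + 16)*√(5² + (-3)²) = 9*√(25 + 9) = 9*√34 ≈ 52.479)
P = -1/160 ≈ -0.0062500
1/(P + G) = 1/(-1/160 + 9*√34)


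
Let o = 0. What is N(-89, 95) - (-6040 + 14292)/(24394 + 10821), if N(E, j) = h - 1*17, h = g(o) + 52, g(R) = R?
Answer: 1224273/35215 ≈ 34.766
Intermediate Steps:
h = 52 (h = 0 + 52 = 52)
N(E, j) = 35 (N(E, j) = 52 - 1*17 = 52 - 17 = 35)
N(-89, 95) - (-6040 + 14292)/(24394 + 10821) = 35 - (-6040 + 14292)/(24394 + 10821) = 35 - 8252/35215 = 1224273/35215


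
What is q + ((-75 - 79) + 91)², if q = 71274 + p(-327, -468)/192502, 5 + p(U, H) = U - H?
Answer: 7242214061/96251 ≈ 75243.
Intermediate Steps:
p(U, H) = -5 + U - H (p(U, H) = -5 + (U - H) = -5 + U - H)
q = 6860193842/96251 (q = 71274 + (-5 - 327 - 1*(-468))/192502 = 71274 + (-5 - 327 + 468)*(1/192502) = 71274 + 136*(1/192502) = 71274 + 68/96251 = 6860193842/96251 ≈ 71274.)
q + ((-75 - 79) + 91)² = 6860193842/96251 + ((-75 - 79) + 91)² = 6860193842/96251 + (-154 + 91)² = 6860193842/96251 + (-63)² = 6860193842/96251 + 3969 = 7242214061/96251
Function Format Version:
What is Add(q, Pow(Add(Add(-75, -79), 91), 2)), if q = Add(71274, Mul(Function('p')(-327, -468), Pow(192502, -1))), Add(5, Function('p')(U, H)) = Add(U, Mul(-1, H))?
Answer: Rational(7242214061, 96251) ≈ 75243.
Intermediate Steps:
Function('p')(U, H) = Add(-5, U, Mul(-1, H)) (Function('p')(U, H) = Add(-5, Add(U, Mul(-1, H))) = Add(-5, U, Mul(-1, H)))
q = Rational(6860193842, 96251) (q = Add(71274, Mul(Add(-5, -327, Mul(-1, -468)), Pow(192502, -1))) = Add(71274, Mul(Add(-5, -327, 468), Rational(1, 192502))) = Add(71274, Mul(136, Rational(1, 192502))) = Add(71274, Rational(68, 96251)) = Rational(6860193842, 96251) ≈ 71274.)
Add(q, Pow(Add(Add(-75, -79), 91), 2)) = Add(Rational(6860193842, 96251), Pow(Add(Add(-75, -79), 91), 2)) = Add(Rational(6860193842, 96251), Pow(Add(-154, 91), 2)) = Add(Rational(6860193842, 96251), Pow(-63, 2)) = Add(Rational(6860193842, 96251), 3969) = Rational(7242214061, 96251)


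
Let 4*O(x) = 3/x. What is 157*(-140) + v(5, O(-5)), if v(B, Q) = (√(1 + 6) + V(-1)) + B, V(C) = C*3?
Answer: -21978 + √7 ≈ -21975.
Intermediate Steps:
V(C) = 3*C
O(x) = 3/(4*x) (O(x) = (3/x)/4 = 3/(4*x))
v(B, Q) = -3 + B + √7 (v(B, Q) = (√(1 + 6) + 3*(-1)) + B = (√7 - 3) + B = (-3 + √7) + B = -3 + B + √7)
157*(-140) + v(5, O(-5)) = 157*(-140) + (-3 + 5 + √7) = -21980 + (2 + √7) = -21978 + √7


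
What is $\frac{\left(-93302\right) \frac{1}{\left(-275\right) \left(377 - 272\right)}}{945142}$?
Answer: $\frac{4241}{1240498875} \approx 3.4188 \cdot 10^{-6}$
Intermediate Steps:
$\frac{\left(-93302\right) \frac{1}{\left(-275\right) \left(377 - 272\right)}}{945142} = - \frac{93302}{\left(-275\right) 105} \cdot \frac{1}{945142} = - \frac{93302}{-28875} \cdot \frac{1}{945142} = \left(-93302\right) \left(- \frac{1}{28875}\right) \frac{1}{945142} = \frac{8482}{2625} \cdot \frac{1}{945142} = \frac{4241}{1240498875}$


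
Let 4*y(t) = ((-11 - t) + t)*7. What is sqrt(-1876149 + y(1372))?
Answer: I*sqrt(7504673)/2 ≈ 1369.7*I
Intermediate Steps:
y(t) = -77/4 (y(t) = (((-11 - t) + t)*7)/4 = (-11*7)/4 = (1/4)*(-77) = -77/4)
sqrt(-1876149 + y(1372)) = sqrt(-1876149 - 77/4) = sqrt(-7504673/4) = I*sqrt(7504673)/2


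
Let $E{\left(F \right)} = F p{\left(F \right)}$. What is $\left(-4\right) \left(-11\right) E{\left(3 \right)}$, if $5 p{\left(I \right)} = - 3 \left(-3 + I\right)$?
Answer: $0$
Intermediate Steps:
$p{\left(I \right)} = \frac{9}{5} - \frac{3 I}{5}$ ($p{\left(I \right)} = \frac{\left(-3\right) \left(-3 + I\right)}{5} = \frac{9 - 3 I}{5} = \frac{9}{5} - \frac{3 I}{5}$)
$E{\left(F \right)} = F \left(\frac{9}{5} - \frac{3 F}{5}\right)$
$\left(-4\right) \left(-11\right) E{\left(3 \right)} = \left(-4\right) \left(-11\right) \frac{3}{5} \cdot 3 \left(3 - 3\right) = 44 \cdot \frac{3}{5} \cdot 3 \left(3 - 3\right) = 44 \cdot \frac{3}{5} \cdot 3 \cdot 0 = 44 \cdot 0 = 0$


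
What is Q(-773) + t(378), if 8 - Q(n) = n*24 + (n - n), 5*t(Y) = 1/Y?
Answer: 35078401/1890 ≈ 18560.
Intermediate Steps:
t(Y) = 1/(5*Y)
Q(n) = 8 - 24*n (Q(n) = 8 - (n*24 + (n - n)) = 8 - (24*n + 0) = 8 - 24*n)
Q(-773) + t(378) = (8 - 24*(-773)) + (⅕)/378 = (8 + 18552) + (⅕)*(1/378) = 18560 + 1/1890 = 35078401/1890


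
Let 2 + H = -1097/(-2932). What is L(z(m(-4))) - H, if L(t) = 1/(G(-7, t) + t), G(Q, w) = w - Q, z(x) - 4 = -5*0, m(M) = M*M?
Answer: 74437/43980 ≈ 1.6925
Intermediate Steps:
H = -4767/2932 (H = -2 - 1097/(-2932) = -2 - 1097*(-1/2932) = -2 + 1097/2932 = -4767/2932 ≈ -1.6259)
m(M) = M²
z(x) = 4 (z(x) = 4 - 5*0 = 4 + 0 = 4)
L(t) = 1/(7 + 2*t) (L(t) = 1/((t - 1*(-7)) + t) = 1/((t + 7) + t) = 1/((7 + t) + t) = 1/(7 + 2*t))
L(z(m(-4))) - H = 1/(7 + 2*4) - 1*(-4767/2932) = 1/(7 + 8) + 4767/2932 = 1/15 + 4767/2932 = 74437/43980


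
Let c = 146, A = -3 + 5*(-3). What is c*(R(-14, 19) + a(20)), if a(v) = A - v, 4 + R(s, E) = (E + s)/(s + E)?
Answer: -5986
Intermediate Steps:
A = -18 (A = -3 - 15 = -18)
R(s, E) = -3 (R(s, E) = -4 + (E + s)/(s + E) = -4 + (E + s)/(E + s) = -4 + 1 = -3)
a(v) = -18 - v
c*(R(-14, 19) + a(20)) = 146*(-3 + (-18 - 1*20)) = 146*(-3 + (-18 - 20)) = 146*(-3 - 38) = 146*(-41) = -5986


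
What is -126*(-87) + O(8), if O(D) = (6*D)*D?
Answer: 11346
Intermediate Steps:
O(D) = 6*D**2
-126*(-87) + O(8) = -126*(-87) + 6*8**2 = 10962 + 6*64 = 10962 + 384 = 11346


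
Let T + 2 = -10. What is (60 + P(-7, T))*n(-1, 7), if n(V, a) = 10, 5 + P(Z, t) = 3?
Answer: 580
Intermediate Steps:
T = -12 (T = -2 - 10 = -12)
P(Z, t) = -2 (P(Z, t) = -5 + 3 = -2)
(60 + P(-7, T))*n(-1, 7) = (60 - 2)*10 = 58*10 = 580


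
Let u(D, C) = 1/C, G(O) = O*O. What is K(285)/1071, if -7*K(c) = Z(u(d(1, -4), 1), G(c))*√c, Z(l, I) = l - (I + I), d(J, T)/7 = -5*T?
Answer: 23207*√285/1071 ≈ 365.81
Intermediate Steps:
d(J, T) = -35*T (d(J, T) = 7*(-5*T) = -35*T)
G(O) = O²
Z(l, I) = l - 2*I
K(c) = -√c*(1 - 2*c²)/7 (K(c) = -(1/1 - 2*c²)*√c/7 = -(1 - 2*c²)*√c/7 = -√c*(1 - 2*c²)/7)
K(285)/1071 = (√285*(-1 + 2*285²)/7)/1071 = (√285*(-1 + 2*81225)/7)*(1/1071) = (√285*(-1 + 162450)/7)*(1/1071) = ((⅐)*√285*162449)*(1/1071) = (23207*√285)*(1/1071) = 23207*√285/1071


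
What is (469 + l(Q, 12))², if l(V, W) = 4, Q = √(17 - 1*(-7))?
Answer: 223729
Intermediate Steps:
Q = 2*√6 (Q = √(17 + 7) = √24 = 2*√6 ≈ 4.8990)
(469 + l(Q, 12))² = (469 + 4)² = 473² = 223729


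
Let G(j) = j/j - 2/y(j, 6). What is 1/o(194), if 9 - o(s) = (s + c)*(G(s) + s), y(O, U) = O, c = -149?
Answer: -97/850257 ≈ -0.00011408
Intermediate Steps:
G(j) = 1 - 2/j (G(j) = j/j - 2/j = 1 - 2/j)
o(s) = 9 - (-149 + s)*(s + (-2 + s)/s) (o(s) = 9 - (s - 149)*((-2 + s)/s + s) = 9 - (-149 + s)*(s + (-2 + s)/s))
1/o(194) = 1/(160 - 1*194² - 298/194 + 148*194) = 1/(160 - 1*37636 - 298*1/194 + 28712) = 1/(160 - 37636 - 149/97 + 28712) = 1/(-850257/97) = -97/850257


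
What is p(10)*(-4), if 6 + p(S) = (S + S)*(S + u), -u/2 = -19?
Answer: -3816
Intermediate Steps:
u = 38 (u = -2*(-19) = 38)
p(S) = -6 + 2*S*(38 + S) (p(S) = -6 + (S + S)*(S + 38) = -6 + (2*S)*(38 + S) = -6 + 2*S*(38 + S))
p(10)*(-4) = (-6 + 2*10**2 + 76*10)*(-4) = (-6 + 2*100 + 760)*(-4) = (-6 + 200 + 760)*(-4) = 954*(-4) = -3816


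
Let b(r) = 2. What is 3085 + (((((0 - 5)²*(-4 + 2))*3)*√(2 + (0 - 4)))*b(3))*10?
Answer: 3085 - 3000*I*√2 ≈ 3085.0 - 4242.6*I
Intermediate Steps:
3085 + (((((0 - 5)²*(-4 + 2))*3)*√(2 + (0 - 4)))*b(3))*10 = 3085 + (((((0 - 5)²*(-4 + 2))*3)*√(2 + (0 - 4)))*2)*10 = 3085 + (((((-5)²*(-2))*3)*√(2 - 4))*2)*10 = 3085 + ((((25*(-2))*3)*√(-2))*2)*10 = 3085 + (((-50*3)*(I*√2))*2)*10 = 3085 + (-150*I*√2*2)*10 = 3085 - 300*I*√2*10 = 3085 - 3000*I*√2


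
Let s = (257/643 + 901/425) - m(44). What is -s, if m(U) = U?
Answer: 666796/16075 ≈ 41.480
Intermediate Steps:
s = -666796/16075 (s = (257/643 + 901/425) - 1*44 = (257*(1/643) + 901*(1/425)) - 44 = (257/643 + 53/25) - 44 = 40504/16075 - 44 = -666796/16075 ≈ -41.480)
-s = -1*(-666796/16075) = 666796/16075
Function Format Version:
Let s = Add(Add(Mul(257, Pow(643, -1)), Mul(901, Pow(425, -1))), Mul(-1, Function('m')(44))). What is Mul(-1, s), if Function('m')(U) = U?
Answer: Rational(666796, 16075) ≈ 41.480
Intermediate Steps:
s = Rational(-666796, 16075) (s = Add(Add(Mul(257, Pow(643, -1)), Mul(901, Pow(425, -1))), Mul(-1, 44)) = Add(Add(Mul(257, Rational(1, 643)), Mul(901, Rational(1, 425))), -44) = Add(Add(Rational(257, 643), Rational(53, 25)), -44) = Add(Rational(40504, 16075), -44) = Rational(-666796, 16075) ≈ -41.480)
Mul(-1, s) = Mul(-1, Rational(-666796, 16075)) = Rational(666796, 16075)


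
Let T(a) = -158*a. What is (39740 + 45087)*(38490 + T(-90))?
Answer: 4471231170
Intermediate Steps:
(39740 + 45087)*(38490 + T(-90)) = (39740 + 45087)*(38490 - 158*(-90)) = 84827*(38490 + 14220) = 84827*52710 = 4471231170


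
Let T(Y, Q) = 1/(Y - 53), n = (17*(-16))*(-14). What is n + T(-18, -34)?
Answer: 270367/71 ≈ 3808.0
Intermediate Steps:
n = 3808 (n = -272*(-14) = 3808)
T(Y, Q) = 1/(-53 + Y)
n + T(-18, -34) = 3808 + 1/(-53 - 18) = 3808 + 1/(-71) = 3808 - 1/71 = 270367/71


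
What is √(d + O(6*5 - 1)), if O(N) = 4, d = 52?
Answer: 2*√14 ≈ 7.4833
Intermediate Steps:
√(d + O(6*5 - 1)) = √(52 + 4) = √56 = 2*√14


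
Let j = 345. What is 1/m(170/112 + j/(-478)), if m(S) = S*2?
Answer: 6692/10655 ≈ 0.62806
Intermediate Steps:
m(S) = 2*S
1/m(170/112 + j/(-478)) = 1/(2*(170/112 + 345/(-478))) = 1/(2*(170*(1/112) + 345*(-1/478))) = 1/(2*(85/56 - 345/478)) = 1/(2*(10655/13384)) = 1/(10655/6692) = 6692/10655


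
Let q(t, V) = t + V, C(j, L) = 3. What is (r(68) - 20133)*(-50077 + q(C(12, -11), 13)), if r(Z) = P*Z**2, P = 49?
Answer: -10334743023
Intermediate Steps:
r(Z) = 49*Z**2
q(t, V) = V + t
(r(68) - 20133)*(-50077 + q(C(12, -11), 13)) = (49*68**2 - 20133)*(-50077 + (13 + 3)) = (49*4624 - 20133)*(-50077 + 16) = (226576 - 20133)*(-50061) = 206443*(-50061) = -10334743023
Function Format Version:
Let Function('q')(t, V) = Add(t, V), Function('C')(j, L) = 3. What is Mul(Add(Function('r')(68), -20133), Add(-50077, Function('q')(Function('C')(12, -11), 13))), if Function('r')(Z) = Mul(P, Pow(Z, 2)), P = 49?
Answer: -10334743023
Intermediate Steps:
Function('r')(Z) = Mul(49, Pow(Z, 2))
Function('q')(t, V) = Add(V, t)
Mul(Add(Function('r')(68), -20133), Add(-50077, Function('q')(Function('C')(12, -11), 13))) = Mul(Add(Mul(49, Pow(68, 2)), -20133), Add(-50077, Add(13, 3))) = Mul(Add(Mul(49, 4624), -20133), Add(-50077, 16)) = Mul(Add(226576, -20133), -50061) = Mul(206443, -50061) = -10334743023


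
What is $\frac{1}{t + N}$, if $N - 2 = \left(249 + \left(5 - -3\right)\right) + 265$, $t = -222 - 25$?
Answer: $\frac{1}{277} \approx 0.0036101$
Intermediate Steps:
$t = -247$ ($t = -222 - 25 = -247$)
$N = 524$ ($N = 2 + \left(\left(249 + \left(5 - -3\right)\right) + 265\right) = 2 + \left(\left(249 + \left(5 + 3\right)\right) + 265\right) = 2 + \left(\left(249 + 8\right) + 265\right) = 2 + \left(257 + 265\right) = 2 + 522 = 524$)
$\frac{1}{t + N} = \frac{1}{-247 + 524} = \frac{1}{277}$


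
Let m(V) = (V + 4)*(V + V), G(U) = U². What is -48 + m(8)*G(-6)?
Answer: 6864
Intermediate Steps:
m(V) = 2*V*(4 + V) (m(V) = (4 + V)*(2*V) = 2*V*(4 + V))
-48 + m(8)*G(-6) = -48 + (2*8*(4 + 8))*(-6)² = -48 + (2*8*12)*36 = -48 + 192*36 = -48 + 6912 = 6864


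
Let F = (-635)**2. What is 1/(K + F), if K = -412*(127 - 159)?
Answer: 1/416409 ≈ 2.4015e-6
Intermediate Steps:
K = 13184 (K = -412*(-32) = 13184)
F = 403225
1/(K + F) = 1/(13184 + 403225) = 1/416409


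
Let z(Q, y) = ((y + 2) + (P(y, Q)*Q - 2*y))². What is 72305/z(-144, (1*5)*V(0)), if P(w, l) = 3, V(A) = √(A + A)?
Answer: 14461/36980 ≈ 0.39105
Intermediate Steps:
V(A) = √2*√A (V(A) = √(2*A) = √2*√A)
z(Q, y) = (2 - y + 3*Q)² (z(Q, y) = ((y + 2) + (3*Q - 2*y))² = ((2 + y) + (-2*y + 3*Q))² = (2 - y + 3*Q)²)
72305/z(-144, (1*5)*V(0)) = 72305/((2 - 1*5*√2*√0 + 3*(-144))²) = 72305/((2 - 5*√2*0 - 432)²) = 72305/((2 - 5*0 - 432)²) = 72305/((2 - 1*0 - 432)²) = 72305/((2 + 0 - 432)²) = 72305/((-430)²) = 72305/184900 = 72305*(1/184900) = 14461/36980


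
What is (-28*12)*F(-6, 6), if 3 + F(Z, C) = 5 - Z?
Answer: -2688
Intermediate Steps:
F(Z, C) = 2 - Z (F(Z, C) = -3 + (5 - Z) = 2 - Z)
(-28*12)*F(-6, 6) = (-28*12)*(2 - 1*(-6)) = -336*(2 + 6) = -336*8 = -2688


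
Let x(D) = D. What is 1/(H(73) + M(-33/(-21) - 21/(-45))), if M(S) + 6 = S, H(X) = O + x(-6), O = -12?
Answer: -105/2306 ≈ -0.045533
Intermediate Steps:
H(X) = -18 (H(X) = -12 - 6 = -18)
M(S) = -6 + S
1/(H(73) + M(-33/(-21) - 21/(-45))) = 1/(-18 + (-6 + (-33/(-21) - 21/(-45)))) = 1/(-18 + (-6 + (-33*(-1/21) - 21*(-1/45)))) = 1/(-18 + (-6 + (11/7 + 7/15))) = 1/(-18 + (-6 + 214/105)) = 1/(-18 - 416/105) = 1/(-2306/105) = -105/2306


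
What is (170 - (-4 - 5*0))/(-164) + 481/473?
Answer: -1709/38786 ≈ -0.044062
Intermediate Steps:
(170 - (-4 - 5*0))/(-164) + 481/473 = (170 - (-4 + 0))*(-1/164) + 481*(1/473) = (170 - 1*(-4))*(-1/164) + 481/473 = (170 + 4)*(-1/164) + 481/473 = 174*(-1/164) + 481/473 = -87/82 + 481/473 = -1709/38786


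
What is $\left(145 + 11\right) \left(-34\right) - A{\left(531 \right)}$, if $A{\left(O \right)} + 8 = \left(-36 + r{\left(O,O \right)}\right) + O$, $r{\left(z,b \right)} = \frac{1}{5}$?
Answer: $- \frac{28956}{5} \approx -5791.2$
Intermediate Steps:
$r{\left(z,b \right)} = \frac{1}{5}$
$A{\left(O \right)} = - \frac{219}{5} + O$ ($A{\left(O \right)} = -8 + \left(\left(-36 + \frac{1}{5}\right) + O\right) = -8 + \left(- \frac{179}{5} + O\right) = - \frac{219}{5} + O$)
$\left(145 + 11\right) \left(-34\right) - A{\left(531 \right)} = \left(145 + 11\right) \left(-34\right) - \left(- \frac{219}{5} + 531\right) = 156 \left(-34\right) - \frac{2436}{5} = -5304 - \frac{2436}{5} = - \frac{28956}{5}$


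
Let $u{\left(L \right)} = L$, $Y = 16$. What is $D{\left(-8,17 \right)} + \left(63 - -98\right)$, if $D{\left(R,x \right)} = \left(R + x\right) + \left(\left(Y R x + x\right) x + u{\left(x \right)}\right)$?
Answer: $-36516$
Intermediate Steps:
$D{\left(R,x \right)} = R + 2 x + x \left(x + 16 R x\right)$ ($D{\left(R,x \right)} = \left(R + x\right) + \left(\left(16 R x + x\right) x + x\right) = \left(R + x\right) + \left(\left(x + 16 R x\right) x + x\right) = \left(R + x\right) + \left(x \left(x + 16 R x\right) + x\right) = \left(R + x\right) + \left(x + x \left(x + 16 R x\right)\right) = R + 2 x + x \left(x + 16 R x\right)$)
$D{\left(-8,17 \right)} + \left(63 - -98\right) = \left(-8 + 17^{2} + 2 \cdot 17 + 16 \left(-8\right) 17^{2}\right) + \left(63 - -98\right) = \left(-8 + 289 + 34 + 16 \left(-8\right) 289\right) + \left(63 + 98\right) = \left(-8 + 289 + 34 - 36992\right) + 161 = -36677 + 161 = -36516$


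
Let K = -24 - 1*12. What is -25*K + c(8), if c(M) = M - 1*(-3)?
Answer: 911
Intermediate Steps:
c(M) = 3 + M (c(M) = M + 3 = 3 + M)
K = -36 (K = -24 - 12 = -36)
-25*K + c(8) = -25*(-36) + (3 + 8) = 900 + 11 = 911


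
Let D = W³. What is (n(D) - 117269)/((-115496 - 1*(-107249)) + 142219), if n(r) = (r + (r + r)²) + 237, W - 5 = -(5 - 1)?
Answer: -117027/133972 ≈ -0.87352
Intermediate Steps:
W = 1 (W = 5 - (5 - 1) = 5 - 1*4 = 5 - 4 = 1)
D = 1 (D = 1³ = 1)
n(r) = 237 + r + 4*r² (n(r) = (r + (2*r)²) + 237 = (r + 4*r²) + 237 = 237 + r + 4*r²)
(n(D) - 117269)/((-115496 - 1*(-107249)) + 142219) = ((237 + 1 + 4*1²) - 117269)/((-115496 - 1*(-107249)) + 142219) = ((237 + 1 + 4*1) - 117269)/((-115496 + 107249) + 142219) = ((237 + 1 + 4) - 117269)/(-8247 + 142219) = (242 - 117269)/133972 = -117027*1/133972 = -117027/133972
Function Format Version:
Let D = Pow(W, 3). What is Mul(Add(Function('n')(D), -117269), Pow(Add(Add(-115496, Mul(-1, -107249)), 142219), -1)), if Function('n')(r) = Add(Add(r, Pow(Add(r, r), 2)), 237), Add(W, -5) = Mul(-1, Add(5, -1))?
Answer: Rational(-117027, 133972) ≈ -0.87352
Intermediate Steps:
W = 1 (W = Add(5, Mul(-1, Add(5, -1))) = Add(5, Mul(-1, 4)) = Add(5, -4) = 1)
D = 1 (D = Pow(1, 3) = 1)
Function('n')(r) = Add(237, r, Mul(4, Pow(r, 2))) (Function('n')(r) = Add(Add(r, Pow(Mul(2, r), 2)), 237) = Add(Add(r, Mul(4, Pow(r, 2))), 237) = Add(237, r, Mul(4, Pow(r, 2))))
Mul(Add(Function('n')(D), -117269), Pow(Add(Add(-115496, Mul(-1, -107249)), 142219), -1)) = Mul(Add(Add(237, 1, Mul(4, Pow(1, 2))), -117269), Pow(Add(Add(-115496, Mul(-1, -107249)), 142219), -1)) = Mul(Add(Add(237, 1, Mul(4, 1)), -117269), Pow(Add(Add(-115496, 107249), 142219), -1)) = Mul(Add(Add(237, 1, 4), -117269), Pow(Add(-8247, 142219), -1)) = Mul(Add(242, -117269), Pow(133972, -1)) = Mul(-117027, Rational(1, 133972)) = Rational(-117027, 133972)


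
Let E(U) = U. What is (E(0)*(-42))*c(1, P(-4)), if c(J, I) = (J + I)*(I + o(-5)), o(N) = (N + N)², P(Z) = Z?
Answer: 0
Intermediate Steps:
o(N) = 4*N² (o(N) = (2*N)² = 4*N²)
c(J, I) = (100 + I)*(I + J) (c(J, I) = (J + I)*(I + 4*(-5)²) = (I + J)*(I + 4*25) = (I + J)*(I + 100) = (I + J)*(100 + I) = (100 + I)*(I + J))
(E(0)*(-42))*c(1, P(-4)) = (0*(-42))*((-4)² + 100*(-4) + 100*1 - 4*1) = 0*(16 - 400 + 100 - 4) = 0*(-288) = 0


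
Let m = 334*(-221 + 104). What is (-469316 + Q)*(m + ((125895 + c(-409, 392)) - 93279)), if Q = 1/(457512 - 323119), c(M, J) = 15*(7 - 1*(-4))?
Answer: 397169328322539/134393 ≈ 2.9553e+9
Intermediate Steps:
c(M, J) = 165 (c(M, J) = 15*(7 + 4) = 15*11 = 165)
m = -39078 (m = 334*(-117) = -39078)
Q = 1/134393 ≈ 7.4409e-6
(-469316 + Q)*(m + ((125895 + c(-409, 392)) - 93279)) = (-469316 + 1/134393)*(-39078 + ((125895 + 165) - 93279)) = -63072785187*(-39078 + (126060 - 93279))/134393 = -63072785187*(-39078 + 32781)/134393 = -63072785187/134393*(-6297) = 397169328322539/134393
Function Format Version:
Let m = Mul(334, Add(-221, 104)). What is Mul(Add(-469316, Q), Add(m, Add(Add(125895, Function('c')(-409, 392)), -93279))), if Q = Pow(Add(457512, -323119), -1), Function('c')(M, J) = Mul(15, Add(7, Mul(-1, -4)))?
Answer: Rational(397169328322539, 134393) ≈ 2.9553e+9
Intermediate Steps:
Function('c')(M, J) = 165 (Function('c')(M, J) = Mul(15, Add(7, 4)) = Mul(15, 11) = 165)
m = -39078 (m = Mul(334, -117) = -39078)
Q = Rational(1, 134393) (Q = Pow(134393, -1) = Rational(1, 134393) ≈ 7.4409e-6)
Mul(Add(-469316, Q), Add(m, Add(Add(125895, Function('c')(-409, 392)), -93279))) = Mul(Add(-469316, Rational(1, 134393)), Add(-39078, Add(Add(125895, 165), -93279))) = Mul(Rational(-63072785187, 134393), Add(-39078, Add(126060, -93279))) = Mul(Rational(-63072785187, 134393), Add(-39078, 32781)) = Mul(Rational(-63072785187, 134393), -6297) = Rational(397169328322539, 134393)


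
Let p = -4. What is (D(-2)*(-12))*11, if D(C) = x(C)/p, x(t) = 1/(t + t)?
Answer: -33/4 ≈ -8.2500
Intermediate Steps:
x(t) = 1/(2*t)
D(C) = -1/(8*C) (D(C) = (1/(2*C))/(-4) = (1/(2*C))*(-¼) = -1/(8*C))
(D(-2)*(-12))*11 = (-⅛/(-2)*(-12))*11 = (-⅛*(-½)*(-12))*11 = ((1/16)*(-12))*11 = -¾*11 = -33/4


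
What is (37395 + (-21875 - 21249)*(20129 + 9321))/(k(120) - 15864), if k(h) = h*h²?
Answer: -1269964405/1712136 ≈ -741.74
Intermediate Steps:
k(h) = h³
(37395 + (-21875 - 21249)*(20129 + 9321))/(k(120) - 15864) = (37395 + (-21875 - 21249)*(20129 + 9321))/(120³ - 15864) = (37395 - 43124*29450)/(1728000 - 15864) = (37395 - 1270001800)/1712136 = -1269964405*1/1712136 = -1269964405/1712136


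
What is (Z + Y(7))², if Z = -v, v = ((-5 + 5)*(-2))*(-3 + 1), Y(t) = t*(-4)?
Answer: 784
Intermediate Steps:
Y(t) = -4*t
v = 0 (v = (0*(-2))*(-2) = 0*(-2) = 0)
Z = 0 (Z = -1*0 = 0)
(Z + Y(7))² = (0 - 4*7)² = (0 - 28)² = (-28)² = 784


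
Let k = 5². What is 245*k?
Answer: 6125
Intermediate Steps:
k = 25
245*k = 245*25 = 6125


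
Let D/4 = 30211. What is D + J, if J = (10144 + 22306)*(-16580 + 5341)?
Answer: -364584706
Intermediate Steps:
D = 120844 (D = 4*30211 = 120844)
J = -364705550 (J = 32450*(-11239) = -364705550)
D + J = 120844 - 364705550 = -364584706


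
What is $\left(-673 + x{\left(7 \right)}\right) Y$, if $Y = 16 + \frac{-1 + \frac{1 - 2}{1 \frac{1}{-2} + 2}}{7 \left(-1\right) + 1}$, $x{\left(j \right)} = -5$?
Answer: $- \frac{33109}{3} \approx -11036.0$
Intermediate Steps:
$Y = \frac{293}{18}$ ($Y = 16 + \frac{-1 - \frac{1}{1 \left(- \frac{1}{2}\right) + 2}}{-7 + 1} = 16 + \frac{-1 - \frac{1}{- \frac{1}{2} + 2}}{-6} = 16 + \left(-1 - \frac{1}{\frac{3}{2}}\right) \left(- \frac{1}{6}\right) = 16 + \left(-1 - \frac{2}{3}\right) \left(- \frac{1}{6}\right) = 16 - - \frac{5}{18} = 16 + \frac{5}{18} = \frac{293}{18} \approx 16.278$)
$\left(-673 + x{\left(7 \right)}\right) Y = \left(-673 - 5\right) \frac{293}{18} = \left(-678\right) \frac{293}{18} = - \frac{33109}{3}$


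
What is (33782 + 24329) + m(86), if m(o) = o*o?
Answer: 65507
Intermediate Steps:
m(o) = o²
(33782 + 24329) + m(86) = (33782 + 24329) + 86² = 58111 + 7396 = 65507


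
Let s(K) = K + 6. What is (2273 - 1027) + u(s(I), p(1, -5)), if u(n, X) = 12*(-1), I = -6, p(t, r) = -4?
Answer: 1234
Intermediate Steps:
s(K) = 6 + K
u(n, X) = -12
(2273 - 1027) + u(s(I), p(1, -5)) = (2273 - 1027) - 12 = 1246 - 12 = 1234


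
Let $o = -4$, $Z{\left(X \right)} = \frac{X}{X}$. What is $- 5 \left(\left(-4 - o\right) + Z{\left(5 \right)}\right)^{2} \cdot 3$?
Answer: $-15$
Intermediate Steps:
$Z{\left(X \right)} = 1$
$- 5 \left(\left(-4 - o\right) + Z{\left(5 \right)}\right)^{2} \cdot 3 = - 5 \left(\left(-4 - -4\right) + 1\right)^{2} \cdot 3 = - 5 \left(\left(-4 + 4\right) + 1\right)^{2} \cdot 3 = - 5 \left(0 + 1\right)^{2} \cdot 3 = - 5 \cdot 1^{2} \cdot 3 = \left(-5\right) 1 \cdot 3 = \left(-5\right) 3 = -15$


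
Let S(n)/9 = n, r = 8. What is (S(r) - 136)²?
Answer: 4096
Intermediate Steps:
S(n) = 9*n
(S(r) - 136)² = (9*8 - 136)² = (72 - 136)² = (-64)² = 4096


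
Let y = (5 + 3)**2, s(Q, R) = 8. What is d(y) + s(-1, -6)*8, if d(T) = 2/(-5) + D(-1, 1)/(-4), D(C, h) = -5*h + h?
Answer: 323/5 ≈ 64.600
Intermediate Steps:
D(C, h) = -4*h
y = 64 (y = 8**2 = 64)
d(T) = 3/5 (d(T) = 2/(-5) - 4*1/(-4) = 2*(-1/5) - 4*(-1/4) = -2/5 + 1 = 3/5)
d(y) + s(-1, -6)*8 = 3/5 + 8*8 = 3/5 + 64 = 323/5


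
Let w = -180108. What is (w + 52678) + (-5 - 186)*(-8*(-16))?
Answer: -151878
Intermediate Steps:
(w + 52678) + (-5 - 186)*(-8*(-16)) = (-180108 + 52678) + (-5 - 186)*(-8*(-16)) = -127430 - 191*128 = -127430 - 24448 = -151878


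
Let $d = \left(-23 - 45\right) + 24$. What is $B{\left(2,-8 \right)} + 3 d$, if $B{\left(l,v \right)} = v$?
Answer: $-140$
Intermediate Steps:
$d = -44$ ($d = -68 + 24 = -44$)
$B{\left(2,-8 \right)} + 3 d = -8 + 3 \left(-44\right) = -8 - 132 = -140$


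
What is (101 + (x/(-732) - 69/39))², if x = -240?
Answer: 6233102500/628849 ≈ 9911.9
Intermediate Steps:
(101 + (x/(-732) - 69/39))² = (101 + (-240/(-732) - 69/39))² = (101 + (-240*(-1/732) - 69*1/39))² = (101 + (20/61 - 23/13))² = (101 - 1143/793)² = (78950/793)² = 6233102500/628849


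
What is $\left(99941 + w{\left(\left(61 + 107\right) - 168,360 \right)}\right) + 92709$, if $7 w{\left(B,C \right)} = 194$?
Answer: $\frac{1348744}{7} \approx 1.9268 \cdot 10^{5}$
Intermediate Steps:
$w{\left(B,C \right)} = \frac{194}{7}$ ($w{\left(B,C \right)} = \frac{1}{7} \cdot 194 = \frac{194}{7}$)
$\left(99941 + w{\left(\left(61 + 107\right) - 168,360 \right)}\right) + 92709 = \left(99941 + \frac{194}{7}\right) + 92709 = \frac{699781}{7} + 92709 = \frac{1348744}{7}$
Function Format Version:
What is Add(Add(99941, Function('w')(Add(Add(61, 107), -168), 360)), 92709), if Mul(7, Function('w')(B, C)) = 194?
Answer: Rational(1348744, 7) ≈ 1.9268e+5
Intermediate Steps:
Function('w')(B, C) = Rational(194, 7) (Function('w')(B, C) = Mul(Rational(1, 7), 194) = Rational(194, 7))
Add(Add(99941, Function('w')(Add(Add(61, 107), -168), 360)), 92709) = Add(Add(99941, Rational(194, 7)), 92709) = Add(Rational(699781, 7), 92709) = Rational(1348744, 7)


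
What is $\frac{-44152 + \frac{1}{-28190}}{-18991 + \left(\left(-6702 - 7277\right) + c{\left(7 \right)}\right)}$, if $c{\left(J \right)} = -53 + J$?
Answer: $\frac{1244644881}{930721040} \approx 1.3373$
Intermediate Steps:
$\frac{-44152 + \frac{1}{-28190}}{-18991 + \left(\left(-6702 - 7277\right) + c{\left(7 \right)}\right)} = \frac{-44152 + \frac{1}{-28190}}{-18991 + \left(\left(-6702 - 7277\right) + \left(-53 + 7\right)\right)} = \frac{-44152 - \frac{1}{28190}}{-18991 - 14025} = - \frac{1244644881}{28190 \left(-18991 - 14025\right)} = - \frac{1244644881}{28190 \left(-33016\right)} = \left(- \frac{1244644881}{28190}\right) \left(- \frac{1}{33016}\right) = \frac{1244644881}{930721040}$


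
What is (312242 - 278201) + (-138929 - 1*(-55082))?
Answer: -49806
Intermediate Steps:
(312242 - 278201) + (-138929 - 1*(-55082)) = 34041 + (-138929 + 55082) = 34041 - 83847 = -49806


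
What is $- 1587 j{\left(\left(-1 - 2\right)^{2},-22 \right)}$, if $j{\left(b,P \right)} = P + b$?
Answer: $20631$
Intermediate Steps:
$- 1587 j{\left(\left(-1 - 2\right)^{2},-22 \right)} = - 1587 \left(-22 + \left(-1 - 2\right)^{2}\right) = - 1587 \left(-22 + \left(-3\right)^{2}\right) = - 1587 \left(-22 + 9\right) = \left(-1587\right) \left(-13\right) = 20631$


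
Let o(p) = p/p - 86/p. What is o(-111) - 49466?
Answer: -5490529/111 ≈ -49464.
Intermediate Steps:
o(p) = 1 - 86/p
o(-111) - 49466 = (-86 - 111)/(-111) - 49466 = -1/111*(-197) - 49466 = 197/111 - 49466 = -5490529/111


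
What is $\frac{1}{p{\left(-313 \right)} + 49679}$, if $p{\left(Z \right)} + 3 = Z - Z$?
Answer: $\frac{1}{49676} \approx 2.013 \cdot 10^{-5}$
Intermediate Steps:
$p{\left(Z \right)} = -3$ ($p{\left(Z \right)} = -3 + \left(Z - Z\right) = -3 + 0 = -3$)
$\frac{1}{p{\left(-313 \right)} + 49679} = \frac{1}{-3 + 49679} = \frac{1}{49676}$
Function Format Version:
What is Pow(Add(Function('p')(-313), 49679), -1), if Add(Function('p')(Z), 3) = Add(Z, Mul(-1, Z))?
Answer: Rational(1, 49676) ≈ 2.0130e-5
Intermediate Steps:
Function('p')(Z) = -3 (Function('p')(Z) = Add(-3, Add(Z, Mul(-1, Z))) = Add(-3, 0) = -3)
Pow(Add(Function('p')(-313), 49679), -1) = Pow(Add(-3, 49679), -1) = Pow(49676, -1) = Rational(1, 49676)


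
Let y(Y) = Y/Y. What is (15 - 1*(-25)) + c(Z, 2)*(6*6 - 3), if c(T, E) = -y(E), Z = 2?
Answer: 7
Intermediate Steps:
y(Y) = 1
c(T, E) = -1 (c(T, E) = -1*1 = -1)
(15 - 1*(-25)) + c(Z, 2)*(6*6 - 3) = (15 - 1*(-25)) - (6*6 - 3) = (15 + 25) - (36 - 3) = 40 - 1*33 = 40 - 33 = 7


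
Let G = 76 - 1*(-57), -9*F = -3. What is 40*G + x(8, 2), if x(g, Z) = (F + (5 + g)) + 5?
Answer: 16015/3 ≈ 5338.3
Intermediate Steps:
F = ⅓ (F = -⅑*(-3) = ⅓ ≈ 0.33333)
x(g, Z) = 31/3 + g (x(g, Z) = (⅓ + (5 + g)) + 5 = (16/3 + g) + 5 = 31/3 + g)
G = 133 (G = 76 + 57 = 133)
40*G + x(8, 2) = 40*133 + (31/3 + 8) = 5320 + 55/3 = 16015/3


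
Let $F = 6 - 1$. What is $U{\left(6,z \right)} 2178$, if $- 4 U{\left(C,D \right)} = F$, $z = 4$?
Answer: $- \frac{5445}{2} \approx -2722.5$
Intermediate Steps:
$F = 5$
$U{\left(C,D \right)} = - \frac{5}{4}$ ($U{\left(C,D \right)} = \left(- \frac{1}{4}\right) 5 = - \frac{5}{4}$)
$U{\left(6,z \right)} 2178 = \left(- \frac{5}{4}\right) 2178 = - \frac{5445}{2}$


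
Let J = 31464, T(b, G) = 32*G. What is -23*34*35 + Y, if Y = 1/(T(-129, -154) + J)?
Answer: -726290319/26536 ≈ -27370.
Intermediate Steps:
Y = 1/26536 (Y = 1/(32*(-154) + 31464) = 1/(-4928 + 31464) = 1/26536 ≈ 3.7685e-5)
-23*34*35 + Y = -23*34*35 + 1/26536 = -782*35 + 1/26536 = -27370 + 1/26536 = -726290319/26536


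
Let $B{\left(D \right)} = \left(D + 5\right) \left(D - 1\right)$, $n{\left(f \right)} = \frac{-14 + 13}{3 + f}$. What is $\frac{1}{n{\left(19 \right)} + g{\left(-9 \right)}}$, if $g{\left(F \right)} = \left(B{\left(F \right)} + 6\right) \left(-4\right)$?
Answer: $- \frac{22}{4049} \approx -0.0054334$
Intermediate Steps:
$n{\left(f \right)} = - \frac{1}{3 + f}$
$B{\left(D \right)} = \left(-1 + D\right) \left(5 + D\right)$ ($B{\left(D \right)} = \left(5 + D\right) \left(-1 + D\right) = \left(-1 + D\right) \left(5 + D\right)$)
$g{\left(F \right)} = -4 - 16 F - 4 F^{2}$ ($g{\left(F \right)} = \left(\left(-5 + F^{2} + 4 F\right) + 6\right) \left(-4\right) = \left(1 + F^{2} + 4 F\right) \left(-4\right) = -4 - 16 F - 4 F^{2}$)
$\frac{1}{n{\left(19 \right)} + g{\left(-9 \right)}} = \frac{1}{- \frac{1}{3 + 19} - \left(-140 + 324\right)} = \frac{1}{- \frac{1}{22} - 184} = \frac{1}{- \frac{4049}{22}} = - \frac{22}{4049}$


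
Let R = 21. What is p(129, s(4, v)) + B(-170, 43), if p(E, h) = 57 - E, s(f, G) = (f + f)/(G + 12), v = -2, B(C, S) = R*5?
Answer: 33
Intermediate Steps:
B(C, S) = 105 (B(C, S) = 21*5 = 105)
s(f, G) = 2*f/(12 + G) (s(f, G) = (2*f)/(12 + G) = 2*f/(12 + G))
p(129, s(4, v)) + B(-170, 43) = (57 - 1*129) + 105 = (57 - 129) + 105 = -72 + 105 = 33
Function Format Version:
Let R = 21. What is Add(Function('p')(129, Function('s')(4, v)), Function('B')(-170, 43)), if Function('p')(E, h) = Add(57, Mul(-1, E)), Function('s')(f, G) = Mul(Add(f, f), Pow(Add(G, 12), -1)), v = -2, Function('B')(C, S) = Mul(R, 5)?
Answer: 33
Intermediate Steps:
Function('B')(C, S) = 105 (Function('B')(C, S) = Mul(21, 5) = 105)
Function('s')(f, G) = Mul(2, f, Pow(Add(12, G), -1)) (Function('s')(f, G) = Mul(Mul(2, f), Pow(Add(12, G), -1)) = Mul(2, f, Pow(Add(12, G), -1)))
Add(Function('p')(129, Function('s')(4, v)), Function('B')(-170, 43)) = Add(Add(57, Mul(-1, 129)), 105) = Add(Add(57, -129), 105) = Add(-72, 105) = 33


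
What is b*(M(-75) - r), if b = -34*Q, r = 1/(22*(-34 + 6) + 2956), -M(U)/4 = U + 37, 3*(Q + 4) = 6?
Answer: 6046543/585 ≈ 10336.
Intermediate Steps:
Q = -2 (Q = -4 + (⅓)*6 = -4 + 2 = -2)
M(U) = -148 - 4*U (M(U) = -4*(U + 37) = -4*(37 + U) = -148 - 4*U)
r = 1/2340 (r = 1/(22*(-28) + 2956) = 1/(-616 + 2956) = 1/2340 ≈ 0.00042735)
b = 68 (b = -34*(-2) = 68)
b*(M(-75) - r) = 68*((-148 - 4*(-75)) - 1*1/2340) = 68*((-148 + 300) - 1/2340) = 68*(152 - 1/2340) = 68*(355679/2340) = 6046543/585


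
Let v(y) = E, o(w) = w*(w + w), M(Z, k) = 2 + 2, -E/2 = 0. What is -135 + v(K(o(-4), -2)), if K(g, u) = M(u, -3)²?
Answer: -135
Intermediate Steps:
E = 0 (E = -2*0 = 0)
M(Z, k) = 4
o(w) = 2*w² (o(w) = w*(2*w) = 2*w²)
K(g, u) = 16 (K(g, u) = 4² = 16)
v(y) = 0
-135 + v(K(o(-4), -2)) = -135 + 0 = -135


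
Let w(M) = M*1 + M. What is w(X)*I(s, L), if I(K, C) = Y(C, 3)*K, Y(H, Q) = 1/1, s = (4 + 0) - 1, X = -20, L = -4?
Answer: -120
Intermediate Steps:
s = 3 (s = 4 - 1 = 3)
w(M) = 2*M (w(M) = M + M = 2*M)
Y(H, Q) = 1
I(K, C) = K (I(K, C) = 1*K = K)
w(X)*I(s, L) = (2*(-20))*3 = -40*3 = -120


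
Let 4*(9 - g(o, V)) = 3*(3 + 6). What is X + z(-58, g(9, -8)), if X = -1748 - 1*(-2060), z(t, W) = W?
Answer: 1257/4 ≈ 314.25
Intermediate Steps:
g(o, V) = 9/4 (g(o, V) = 9 - 3*(3 + 6)/4 = 9 - 3*9/4 = 9 - ¼*27 = 9 - 27/4 = 9/4)
X = 312 (X = -1748 + 2060 = 312)
X + z(-58, g(9, -8)) = 312 + 9/4 = 1257/4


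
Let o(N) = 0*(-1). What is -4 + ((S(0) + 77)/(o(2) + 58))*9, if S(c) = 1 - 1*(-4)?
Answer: 253/29 ≈ 8.7241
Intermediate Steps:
S(c) = 5 (S(c) = 1 + 4 = 5)
o(N) = 0
-4 + ((S(0) + 77)/(o(2) + 58))*9 = -4 + ((5 + 77)/(0 + 58))*9 = -4 + (82/58)*9 = -4 + (82*(1/58))*9 = -4 + (41/29)*9 = -4 + 369/29 = 253/29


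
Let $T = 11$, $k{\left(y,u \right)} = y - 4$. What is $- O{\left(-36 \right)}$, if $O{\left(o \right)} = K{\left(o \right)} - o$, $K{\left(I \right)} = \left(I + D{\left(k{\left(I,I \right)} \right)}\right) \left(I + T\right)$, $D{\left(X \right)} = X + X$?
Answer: $-2936$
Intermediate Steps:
$k{\left(y,u \right)} = -4 + y$ ($k{\left(y,u \right)} = y - 4 = -4 + y$)
$D{\left(X \right)} = 2 X$
$K{\left(I \right)} = \left(-8 + 3 I\right) \left(11 + I\right)$ ($K{\left(I \right)} = \left(I + 2 \left(-4 + I\right)\right) \left(I + 11\right) = \left(I + \left(-8 + 2 I\right)\right) \left(11 + I\right) = \left(-8 + 3 I\right) \left(11 + I\right)$)
$O{\left(o \right)} = -88 + 3 o^{2} + 24 o$ ($O{\left(o \right)} = \left(-88 + 3 o^{2} + 25 o\right) - o = -88 + 3 o^{2} + 24 o$)
$- O{\left(-36 \right)} = - (-88 + 3 \left(-36\right)^{2} + 24 \left(-36\right)) = - (-88 + 3 \cdot 1296 - 864) = - (-88 + 3888 - 864) = \left(-1\right) 2936 = -2936$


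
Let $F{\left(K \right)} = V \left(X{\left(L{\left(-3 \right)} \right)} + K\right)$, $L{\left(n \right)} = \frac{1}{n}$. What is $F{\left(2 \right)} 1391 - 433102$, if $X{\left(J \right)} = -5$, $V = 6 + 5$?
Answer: $-479005$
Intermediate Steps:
$V = 11$
$F{\left(K \right)} = -55 + 11 K$ ($F{\left(K \right)} = 11 \left(-5 + K\right) = -55 + 11 K$)
$F{\left(2 \right)} 1391 - 433102 = \left(-55 + 11 \cdot 2\right) 1391 - 433102 = \left(-55 + 22\right) 1391 - 433102 = \left(-33\right) 1391 - 433102 = -45903 - 433102 = -479005$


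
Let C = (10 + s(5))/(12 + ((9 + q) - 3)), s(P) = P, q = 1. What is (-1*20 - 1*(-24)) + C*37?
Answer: 631/19 ≈ 33.211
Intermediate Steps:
C = 15/19 (C = (10 + 5)/(12 + ((9 + 1) - 3)) = 15/(12 + (10 - 3)) = 15/(12 + 7) = 15/19 ≈ 0.78947)
(-1*20 - 1*(-24)) + C*37 = (-1*20 - 1*(-24)) + (15/19)*37 = (-20 + 24) + 555/19 = 4 + 555/19 = 631/19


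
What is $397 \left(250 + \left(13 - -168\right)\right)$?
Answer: $171107$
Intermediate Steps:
$397 \left(250 + \left(13 - -168\right)\right) = 397 \left(250 + \left(13 + 168\right)\right) = 397 \left(250 + 181\right) = 397 \cdot 431 = 171107$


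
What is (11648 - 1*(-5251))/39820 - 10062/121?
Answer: -36238551/438020 ≈ -82.733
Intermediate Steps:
(11648 - 1*(-5251))/39820 - 10062/121 = (11648 + 5251)*(1/39820) - 10062*1/121 = 16899*(1/39820) - 10062/121 = 16899/39820 - 10062/121 = -36238551/438020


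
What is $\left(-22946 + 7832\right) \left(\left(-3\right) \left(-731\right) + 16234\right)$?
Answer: $-278505678$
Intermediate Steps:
$\left(-22946 + 7832\right) \left(\left(-3\right) \left(-731\right) + 16234\right) = - 15114 \left(2193 + 16234\right) = \left(-15114\right) 18427 = -278505678$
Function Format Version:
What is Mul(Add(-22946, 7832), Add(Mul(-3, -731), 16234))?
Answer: -278505678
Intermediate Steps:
Mul(Add(-22946, 7832), Add(Mul(-3, -731), 16234)) = Mul(-15114, Add(2193, 16234)) = Mul(-15114, 18427) = -278505678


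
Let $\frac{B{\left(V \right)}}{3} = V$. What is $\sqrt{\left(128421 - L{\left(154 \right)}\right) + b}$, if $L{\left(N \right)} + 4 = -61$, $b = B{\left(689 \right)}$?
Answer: $\sqrt{130553} \approx 361.32$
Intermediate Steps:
$B{\left(V \right)} = 3 V$
$b = 2067$ ($b = 3 \cdot 689 = 2067$)
$L{\left(N \right)} = -65$ ($L{\left(N \right)} = -4 - 61 = -65$)
$\sqrt{\left(128421 - L{\left(154 \right)}\right) + b} = \sqrt{\left(128421 - -65\right) + 2067} = \sqrt{\left(128421 + 65\right) + 2067} = \sqrt{128486 + 2067} = \sqrt{130553}$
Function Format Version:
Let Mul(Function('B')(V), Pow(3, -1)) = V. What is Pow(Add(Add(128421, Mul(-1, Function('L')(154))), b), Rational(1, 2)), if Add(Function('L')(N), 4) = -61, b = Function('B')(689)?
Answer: Pow(130553, Rational(1, 2)) ≈ 361.32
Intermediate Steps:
Function('B')(V) = Mul(3, V)
b = 2067 (b = Mul(3, 689) = 2067)
Function('L')(N) = -65 (Function('L')(N) = Add(-4, -61) = -65)
Pow(Add(Add(128421, Mul(-1, Function('L')(154))), b), Rational(1, 2)) = Pow(Add(Add(128421, Mul(-1, -65)), 2067), Rational(1, 2)) = Pow(Add(Add(128421, 65), 2067), Rational(1, 2)) = Pow(Add(128486, 2067), Rational(1, 2)) = Pow(130553, Rational(1, 2))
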